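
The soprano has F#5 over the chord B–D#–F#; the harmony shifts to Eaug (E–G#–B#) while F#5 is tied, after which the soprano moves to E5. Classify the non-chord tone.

F#5 is a suspension.

The harmony at that moment is E augmented triad (E, G#, B#); F#5 is not a chord tone.
It is held over (the same pitch as the preceding F#5) and left by step down to E5.
Held over from the previous chord and resolving down by step — a suspension.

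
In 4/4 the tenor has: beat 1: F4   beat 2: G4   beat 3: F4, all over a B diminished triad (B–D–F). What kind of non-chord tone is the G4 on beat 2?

The harmony at that moment is B diminished triad (B, D, F); G4 is not a chord tone.
It is approached by step up from F4 and left by step down to F4.
Step away and step back to the same note — a neighbor tone (upper neighbor).

Upper neighbor tone.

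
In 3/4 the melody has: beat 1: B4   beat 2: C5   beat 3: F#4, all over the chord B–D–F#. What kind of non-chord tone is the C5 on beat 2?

The harmony at that moment is B minor triad (B, D, F#); C5 is not a chord tone.
It is approached by step up from B4 and left by leap down to F#4.
Step in, leap out, on a weak beat — an escape tone.

Escape tone.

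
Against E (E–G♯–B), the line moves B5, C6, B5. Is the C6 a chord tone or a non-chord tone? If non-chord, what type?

The harmony at that moment is E major triad (E, G♯, B); C6 is not a chord tone.
It is approached by step up from B5 and left by step down to B5.
Step away and step back to the same note — a neighbor tone (upper neighbor).

Non-chord tone — a neighbor tone.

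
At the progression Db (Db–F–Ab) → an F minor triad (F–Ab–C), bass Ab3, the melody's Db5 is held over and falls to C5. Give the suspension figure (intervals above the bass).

At the second chord the bass is Ab3. The suspended Db5 lies a fourth above the bass; after resolving down by step to C5, the interval above the bass becomes a third.
Suspension figures are named by those two intervals: 4–3.

4–3 suspension.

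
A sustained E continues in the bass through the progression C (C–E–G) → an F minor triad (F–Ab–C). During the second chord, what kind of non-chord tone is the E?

The harmony at that moment is F minor triad (F, Ab, C); E is not a chord tone.
It is held over (the same pitch as the preceding E) and then sustained as the same pitch into the next harmony.
Sustained through a change of harmony — a pedal tone.

Pedal tone (pedal point).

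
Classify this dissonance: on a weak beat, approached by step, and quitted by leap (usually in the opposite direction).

Escape tone.

Approach: by step. Departure: by leap. Metric position: weak.
Step in, leap out, from a weak position — an escape tone (échappée). (It is the mirror image of the appoggiatura, which leaps in and steps out on a strong beat.)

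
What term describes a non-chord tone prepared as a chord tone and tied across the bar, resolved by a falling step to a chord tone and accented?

Approach: by preparation — the pitch is first a chord tone, then held (tied or repeated) while the harmony changes under it. Departure: down by step. Metric position: strong.
A prepared dissonance that resolves downward by step — a suspension. (The same figure resolving upward would be a retardation.)

Suspension.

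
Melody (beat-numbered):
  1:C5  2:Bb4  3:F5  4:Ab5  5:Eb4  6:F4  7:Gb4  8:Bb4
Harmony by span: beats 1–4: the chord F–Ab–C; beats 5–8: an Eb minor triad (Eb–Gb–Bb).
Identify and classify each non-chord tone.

Bb4 (beat 2) — escape tone; F4 (beat 6) — passing tone.

The harmony at that moment is F minor triad (F, Ab, C); Bb4 is not a chord tone.
It is approached by step down from C5 and left by leap up to F5.
Step in, leap out — an escape tone.
The harmony at that moment is Eb minor triad (Eb, Gb, Bb); F4 is not a chord tone.
It is approached by step up from Eb4 and left by step up to Gb4.
Step in, step out in the same direction — a passing tone.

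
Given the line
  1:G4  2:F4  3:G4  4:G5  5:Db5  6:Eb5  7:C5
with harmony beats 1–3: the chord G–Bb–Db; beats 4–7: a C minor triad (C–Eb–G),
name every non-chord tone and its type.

F4 (beat 2) — neighbor tone; Db5 (beat 5) — appoggiatura.

The harmony at that moment is G diminished triad (G, Bb, Db); F4 is not a chord tone.
It is approached by step down from G4 and left by step up to G4.
Step away and step back to the same note — a neighbor tone (lower neighbor).
The harmony at that moment is C minor triad (C, Eb, G); Db5 is not a chord tone.
It is approached by leap down from G5 and left by step up to Eb5.
Leap in, step out — an appoggiatura.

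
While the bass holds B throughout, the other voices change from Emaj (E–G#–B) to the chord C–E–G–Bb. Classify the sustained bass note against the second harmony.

Pedal tone (pedal point).

The harmony at that moment is C dominant seventh chord (C, E, G, Bb); B is not a chord tone.
It is held over (the same pitch as the preceding B) and then sustained as the same pitch into the next harmony.
Sustained through a change of harmony — a pedal tone.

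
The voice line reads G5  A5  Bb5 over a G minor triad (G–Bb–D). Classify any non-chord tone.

A5 is a passing tone.

The harmony at that moment is G minor triad (G, Bb, D); A5 is not a chord tone.
It is approached by step up from G5 and left by step up to Bb5.
Step in, step out in the same direction — a passing tone.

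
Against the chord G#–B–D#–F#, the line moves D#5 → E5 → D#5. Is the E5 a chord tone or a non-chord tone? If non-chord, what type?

Non-chord tone — a neighbor tone.

The harmony at that moment is G# minor seventh chord (G#, B, D#, F#); E5 is not a chord tone.
It is approached by step up from D#5 and left by step down to D#5.
Step away and step back to the same note — a neighbor tone (upper neighbor).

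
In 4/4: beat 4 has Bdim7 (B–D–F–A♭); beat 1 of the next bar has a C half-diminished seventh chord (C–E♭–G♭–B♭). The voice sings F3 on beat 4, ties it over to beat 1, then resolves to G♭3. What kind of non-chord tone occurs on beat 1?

Retardation.

The harmony at that moment is C half-diminished seventh chord (C, E♭, G♭, B♭); F3 is not a chord tone.
It is held over (the same pitch as the preceding F3) and left by step up to G♭3.
Held over from the previous chord and resolving up by step — a retardation.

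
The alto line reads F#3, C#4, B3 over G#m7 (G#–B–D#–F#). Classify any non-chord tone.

The harmony at that moment is G# minor seventh chord (G#, B, D#, F#); C#4 is not a chord tone.
It is approached by leap up from F#3 and left by step down to B3.
Leap in, step out — an appoggiatura.

C#4 is an appoggiatura.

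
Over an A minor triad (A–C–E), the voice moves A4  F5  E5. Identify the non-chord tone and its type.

F5 is an appoggiatura.

The harmony at that moment is A minor triad (A, C, E); F5 is not a chord tone.
It is approached by leap up from A4 and left by step down to E5.
Leap in, step out — an appoggiatura.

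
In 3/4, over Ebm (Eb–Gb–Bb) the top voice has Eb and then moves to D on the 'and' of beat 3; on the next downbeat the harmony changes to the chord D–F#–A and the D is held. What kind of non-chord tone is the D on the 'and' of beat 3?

The harmony at that moment is Eb minor triad (Eb, Gb, Bb); D is not a chord tone.
It is approached by step down from Eb and then sustained as the same pitch into the next harmony.
Arriving early and becoming a chord tone when the harmony changes — an anticipation.

Anticipation.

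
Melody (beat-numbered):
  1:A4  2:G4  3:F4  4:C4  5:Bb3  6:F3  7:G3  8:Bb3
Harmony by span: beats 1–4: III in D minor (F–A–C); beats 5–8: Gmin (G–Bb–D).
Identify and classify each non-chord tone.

The harmony at that moment is F major triad (F, A, C); G4 is not a chord tone.
It is approached by step down from A4 and left by step down to F4.
Step in, step out in the same direction — a passing tone.
The harmony at that moment is G minor triad (G, Bb, D); F3 is not a chord tone.
It is approached by leap down from Bb3 and left by step up to G3.
Leap in, step out — an appoggiatura.

G4 (beat 2) — passing tone; F3 (beat 6) — appoggiatura.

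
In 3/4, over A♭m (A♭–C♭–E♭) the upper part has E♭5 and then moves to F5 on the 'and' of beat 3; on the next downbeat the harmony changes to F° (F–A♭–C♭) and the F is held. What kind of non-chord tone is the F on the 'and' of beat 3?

The harmony at that moment is A♭ minor triad (A♭, C♭, E♭); F5 is not a chord tone.
It is approached by step up from E♭5 and then sustained as the same pitch into the next harmony.
Arriving early and becoming a chord tone when the harmony changes — an anticipation.

Anticipation.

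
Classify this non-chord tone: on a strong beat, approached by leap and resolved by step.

Appoggiatura.

Approach: by leap. Departure: by step. Metric position: strong.
Leap in, step out, in a metrically strong position — an appoggiatura. (It is the mirror image of the escape tone, which steps in and leaps out from a weak position.)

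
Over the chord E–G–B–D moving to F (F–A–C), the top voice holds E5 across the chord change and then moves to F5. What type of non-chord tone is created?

The harmony at that moment is F major triad (F, A, C); E5 is not a chord tone.
It is held over (the same pitch as the preceding E5) and left by step up to F5.
Held over from the previous chord and resolving up by step — a retardation.

E5 is a retardation.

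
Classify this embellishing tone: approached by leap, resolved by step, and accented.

Appoggiatura.

Approach: by leap. Departure: by step. Metric position: strong.
Leap in, step out, in a metrically strong position — an appoggiatura. (It is the mirror image of the escape tone, which steps in and leaps out from a weak position.)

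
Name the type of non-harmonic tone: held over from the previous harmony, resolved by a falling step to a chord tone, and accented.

Approach: by preparation — the pitch is first a chord tone, then held (tied or repeated) while the harmony changes under it. Departure: down by step. Metric position: strong.
A prepared dissonance that resolves downward by step — a suspension. (The same figure resolving upward would be a retardation.)

Suspension.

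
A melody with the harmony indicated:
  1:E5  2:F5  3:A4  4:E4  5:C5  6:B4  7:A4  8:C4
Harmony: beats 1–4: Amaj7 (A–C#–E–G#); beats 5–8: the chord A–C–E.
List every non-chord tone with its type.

The harmony at that moment is A major seventh chord (A, C#, E, G#); F5 is not a chord tone.
It is approached by step up from E5 and left by leap down to A4.
Step in, leap out — an escape tone.
The harmony at that moment is A minor triad (A, C, E); B4 is not a chord tone.
It is approached by step down from C5 and left by step down to A4.
Step in, step out in the same direction — a passing tone.

F5 (beat 2) — escape tone; B4 (beat 6) — passing tone.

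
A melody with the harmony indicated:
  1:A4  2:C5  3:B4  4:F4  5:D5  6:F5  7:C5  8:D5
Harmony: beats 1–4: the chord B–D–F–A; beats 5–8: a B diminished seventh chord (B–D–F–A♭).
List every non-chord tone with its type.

C5 (beat 2) — appoggiatura; C5 (beat 7) — appoggiatura.

The harmony at that moment is B half-diminished seventh chord (B, D, F, A); C5 is not a chord tone.
It is approached by leap up from A4 and left by step down to B4.
Leap in, step out — an appoggiatura.
The harmony at that moment is B diminished seventh chord (B, D, F, A♭); C5 is not a chord tone.
It is approached by leap down from F5 and left by step up to D5.
Leap in, step out — an appoggiatura.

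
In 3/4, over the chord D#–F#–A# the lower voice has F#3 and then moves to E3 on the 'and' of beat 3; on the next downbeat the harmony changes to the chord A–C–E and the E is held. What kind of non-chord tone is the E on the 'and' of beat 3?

Anticipation.

The harmony at that moment is D# minor triad (D#, F#, A#); E3 is not a chord tone.
It is approached by step down from F#3 and then sustained as the same pitch into the next harmony.
Arriving early and becoming a chord tone when the harmony changes — an anticipation.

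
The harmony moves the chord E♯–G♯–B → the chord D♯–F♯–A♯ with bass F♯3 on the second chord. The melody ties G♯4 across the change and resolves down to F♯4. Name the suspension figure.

9–8 suspension.

At the second chord the bass is F♯3. The suspended G♯4 lies a ninth above the bass; after resolving down by step to F♯4, the interval above the bass becomes an octave.
Suspension figures are named by those two intervals: 9–8.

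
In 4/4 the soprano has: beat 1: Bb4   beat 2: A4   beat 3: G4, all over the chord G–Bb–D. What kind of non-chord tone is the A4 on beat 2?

The harmony at that moment is G minor triad (G, Bb, D); A4 is not a chord tone.
It is approached by step down from Bb4 and left by step down to G4.
Step in, step out in the same direction — a passing tone.

Passing tone.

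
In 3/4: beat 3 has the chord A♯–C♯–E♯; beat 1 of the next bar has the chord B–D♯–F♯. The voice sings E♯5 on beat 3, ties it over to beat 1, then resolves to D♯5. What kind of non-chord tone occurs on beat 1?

The harmony at that moment is B major triad (B, D♯, F♯); E♯5 is not a chord tone.
It is held over (the same pitch as the preceding E♯5) and left by step down to D♯5.
Held over from the previous chord and resolving down by step — a suspension.

Suspension.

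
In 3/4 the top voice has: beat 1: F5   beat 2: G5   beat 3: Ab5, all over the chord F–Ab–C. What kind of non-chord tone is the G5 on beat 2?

The harmony at that moment is F minor triad (F, Ab, C); G5 is not a chord tone.
It is approached by step up from F5 and left by step up to Ab5.
Step in, step out in the same direction — a passing tone.

Passing tone.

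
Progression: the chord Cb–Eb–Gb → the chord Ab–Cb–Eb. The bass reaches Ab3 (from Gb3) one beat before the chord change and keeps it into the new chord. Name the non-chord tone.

Ab3 is an anticipation.

The harmony at that moment is Cb major triad (Cb, Eb, Gb); Ab3 is not a chord tone.
It is approached by step up from Gb3 and then sustained as the same pitch into the next harmony.
Arriving early and becoming a chord tone when the harmony changes — an anticipation.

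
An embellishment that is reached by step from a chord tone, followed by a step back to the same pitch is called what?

Approach: by step. Departure: by step in the opposite direction, back to the starting pitch.
Stepwise on both sides but reversing to return to the same chord tone — a neighbor tone. (Had it continued onward in the same direction it would be a passing tone instead.)

Neighbor tone.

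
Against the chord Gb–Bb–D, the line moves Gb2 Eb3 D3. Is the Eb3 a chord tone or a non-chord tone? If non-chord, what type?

Non-chord tone — an appoggiatura.

The harmony at that moment is Gb augmented triad (Gb, Bb, D); Eb3 is not a chord tone.
It is approached by leap up from Gb2 and left by step down to D3.
Leap in, step out — an appoggiatura.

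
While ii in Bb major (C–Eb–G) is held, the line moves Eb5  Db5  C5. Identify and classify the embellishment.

Db5 is a passing tone.

The harmony at that moment is C minor triad (C, Eb, G); Db5 is not a chord tone.
It is approached by step down from Eb5 and left by step down to C5.
Step in, step out in the same direction — a passing tone.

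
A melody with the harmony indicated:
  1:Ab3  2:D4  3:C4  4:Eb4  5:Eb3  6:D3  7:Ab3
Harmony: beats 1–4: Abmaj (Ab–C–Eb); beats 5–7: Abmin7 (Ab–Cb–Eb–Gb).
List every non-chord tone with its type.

The harmony at that moment is Ab major triad (Ab, C, Eb); D4 is not a chord tone.
It is approached by leap up from Ab3 and left by step down to C4.
Leap in, step out — an appoggiatura.
The harmony at that moment is Ab minor seventh chord (Ab, Cb, Eb, Gb); D3 is not a chord tone.
It is approached by step down from Eb3 and left by leap up to Ab3.
Step in, leap out — an escape tone.

D4 (beat 2) — appoggiatura; D3 (beat 6) — escape tone.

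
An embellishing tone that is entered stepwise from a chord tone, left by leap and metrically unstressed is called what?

Approach: by step. Departure: by leap. Metric position: weak.
Step in, leap out, from a weak position — an escape tone (échappée). (It is the mirror image of the appoggiatura, which leaps in and steps out on a strong beat.)

Escape tone.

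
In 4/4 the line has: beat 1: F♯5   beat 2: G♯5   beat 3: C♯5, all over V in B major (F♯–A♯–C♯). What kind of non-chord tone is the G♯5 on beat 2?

Escape tone.

The harmony at that moment is F♯ major triad (F♯, A♯, C♯); G♯5 is not a chord tone.
It is approached by step up from F♯5 and left by leap down to C♯5.
Step in, leap out, on a weak beat — an escape tone.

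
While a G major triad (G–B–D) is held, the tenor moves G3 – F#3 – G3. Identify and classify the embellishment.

The harmony at that moment is G major triad (G, B, D); F#3 is not a chord tone.
It is approached by step down from G3 and left by step up to G3.
Step away and step back to the same note — a neighbor tone (lower neighbor).

F#3 is a neighbor tone.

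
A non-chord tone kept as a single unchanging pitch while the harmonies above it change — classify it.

Pedal tone.

Approach: none. Departure: none — a single pitch is sustained while the chords change around it, passing through harmonies that do not contain it.
No melodic motion at all; the dissonance is created entirely by the moving harmonies against the stationary note — a pedal tone (pedal point).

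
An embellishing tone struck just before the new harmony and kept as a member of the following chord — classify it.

Anticipation.

Approach: ahead of the chord change (typically by step), so it is dissonant against the current harmony. Departure: none — the same pitch is restated or held and is a chord tone of the new harmony.
Dissonant first, consonant once the harmony catches up: the note simply arrives early — an anticipation. (The reverse timing, consonant first and dissonant after the change, would be a suspension or retardation.)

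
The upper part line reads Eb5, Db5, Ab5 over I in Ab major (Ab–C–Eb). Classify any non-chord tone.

Db5 is an escape tone.

The harmony at that moment is Ab major triad (Ab, C, Eb); Db5 is not a chord tone.
It is approached by step down from Eb5 and left by leap up to Ab5.
Step in, leap out — an escape tone.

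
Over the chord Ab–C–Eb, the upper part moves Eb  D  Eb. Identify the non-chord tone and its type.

D is a neighbor tone.

The harmony at that moment is Ab major triad (Ab, C, Eb); D is not a chord tone.
It is approached by step down from Eb and left by step up to Eb.
Step away and step back to the same note — a neighbor tone (lower neighbor).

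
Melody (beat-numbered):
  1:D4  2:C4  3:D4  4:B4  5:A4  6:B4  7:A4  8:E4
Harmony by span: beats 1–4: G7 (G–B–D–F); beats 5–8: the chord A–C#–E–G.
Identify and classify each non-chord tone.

The harmony at that moment is G dominant seventh chord (G, B, D, F); C4 is not a chord tone.
It is approached by step down from D4 and left by step up to D4.
Step away and step back to the same note — a neighbor tone (lower neighbor).
The harmony at that moment is A dominant seventh chord (A, C#, E, G); B4 is not a chord tone.
It is approached by step up from A4 and left by step down to A4.
Step away and step back to the same note — a neighbor tone (upper neighbor).

C4 (beat 2) — neighbor tone; B4 (beat 6) — neighbor tone.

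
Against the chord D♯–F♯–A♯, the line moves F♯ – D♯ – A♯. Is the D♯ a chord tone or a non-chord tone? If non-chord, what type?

D# minor triad contains D♯, F♯, A♯; D♯ is the root, so it is a chord tone.

Chord tone (the root of D# minor triad).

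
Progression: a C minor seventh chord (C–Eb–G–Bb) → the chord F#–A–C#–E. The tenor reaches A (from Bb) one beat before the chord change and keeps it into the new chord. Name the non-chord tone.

The harmony at that moment is C minor seventh chord (C, Eb, G, Bb); A is not a chord tone.
It is approached by step down from Bb and then sustained as the same pitch into the next harmony.
Arriving early and becoming a chord tone when the harmony changes — an anticipation.

A is an anticipation.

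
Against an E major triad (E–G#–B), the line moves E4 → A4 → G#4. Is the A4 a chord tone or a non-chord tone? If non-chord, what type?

The harmony at that moment is E major triad (E, G#, B); A4 is not a chord tone.
It is approached by leap up from E4 and left by step down to G#4.
Leap in, step out — an appoggiatura.

Non-chord tone — an appoggiatura.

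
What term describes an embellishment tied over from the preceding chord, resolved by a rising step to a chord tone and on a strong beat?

Approach: by preparation — the pitch is first a chord tone, then held (tied or repeated) while the harmony changes under it. Departure: up by step. Metric position: strong.
A prepared dissonance that resolves upward by step — a retardation. (The same figure resolving downward would be a suspension.)

Retardation.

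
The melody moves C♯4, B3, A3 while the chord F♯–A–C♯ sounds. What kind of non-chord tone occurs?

The harmony at that moment is F♯ minor triad (F♯, A, C♯); B3 is not a chord tone.
It is approached by step down from C♯4 and left by step down to A3.
Step in, step out in the same direction — a passing tone.

B3 is a passing tone.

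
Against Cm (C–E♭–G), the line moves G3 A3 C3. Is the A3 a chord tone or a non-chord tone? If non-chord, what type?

Non-chord tone — an escape tone.

The harmony at that moment is C minor triad (C, E♭, G); A3 is not a chord tone.
It is approached by step up from G3 and left by leap down to C3.
Step in, leap out — an escape tone.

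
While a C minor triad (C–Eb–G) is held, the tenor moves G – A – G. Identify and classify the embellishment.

The harmony at that moment is C minor triad (C, Eb, G); A is not a chord tone.
It is approached by step up from G and left by step down to G.
Step away and step back to the same note — a neighbor tone (upper neighbor).

A is a neighbor tone.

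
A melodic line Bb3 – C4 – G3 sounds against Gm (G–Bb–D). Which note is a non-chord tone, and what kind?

The harmony at that moment is G minor triad (G, Bb, D); C4 is not a chord tone.
It is approached by step up from Bb3 and left by leap down to G3.
Step in, leap out — an escape tone.

C4 is an escape tone.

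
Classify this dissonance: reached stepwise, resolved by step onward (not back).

Approach: by step. Departure: by step, continuing in the same direction.
Stepwise on both sides with no change of direction means the note fills in the space between two different chord tones — a passing tone. (Had it turned back to its starting note it would be a neighbor tone instead.)

Passing tone.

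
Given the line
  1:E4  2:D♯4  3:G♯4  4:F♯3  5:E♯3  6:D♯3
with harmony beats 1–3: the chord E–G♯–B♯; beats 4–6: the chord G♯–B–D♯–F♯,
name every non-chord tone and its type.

D♯4 (beat 2) — escape tone; E♯3 (beat 5) — passing tone.

The harmony at that moment is E augmented triad (E, G♯, B♯); D♯4 is not a chord tone.
It is approached by step down from E4 and left by leap up to G♯4.
Step in, leap out — an escape tone.
The harmony at that moment is G♯ minor seventh chord (G♯, B, D♯, F♯); E♯3 is not a chord tone.
It is approached by step down from F♯3 and left by step down to D♯3.
Step in, step out in the same direction — a passing tone.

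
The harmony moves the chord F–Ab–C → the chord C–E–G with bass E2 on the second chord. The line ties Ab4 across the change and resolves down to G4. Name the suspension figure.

At the second chord the bass is E2. The suspended Ab4 lies a fourth above the bass; after resolving down by step to G4, the interval above the bass becomes a third.
Suspension figures are named by those two intervals: 4–3.

4–3 suspension.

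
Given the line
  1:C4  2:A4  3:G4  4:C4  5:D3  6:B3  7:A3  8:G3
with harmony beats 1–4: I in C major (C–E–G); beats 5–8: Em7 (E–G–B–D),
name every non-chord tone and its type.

A4 (beat 2) — appoggiatura; A3 (beat 7) — passing tone.

The harmony at that moment is C major triad (C, E, G); A4 is not a chord tone.
It is approached by leap up from C4 and left by step down to G4.
Leap in, step out — an appoggiatura.
The harmony at that moment is E minor seventh chord (E, G, B, D); A3 is not a chord tone.
It is approached by step down from B3 and left by step down to G3.
Step in, step out in the same direction — a passing tone.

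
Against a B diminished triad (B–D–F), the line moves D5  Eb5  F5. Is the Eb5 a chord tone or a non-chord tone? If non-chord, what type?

The harmony at that moment is B diminished triad (B, D, F); Eb5 is not a chord tone.
It is approached by step up from D5 and left by step up to F5.
Step in, step out in the same direction — a passing tone.

Non-chord tone — a passing tone.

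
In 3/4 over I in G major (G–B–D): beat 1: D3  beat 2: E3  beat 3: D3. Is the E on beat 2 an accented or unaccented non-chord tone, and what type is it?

The harmony at that moment is G major triad (G, B, D); E3 is not a chord tone.
It is approached by step up from D3 and left by step down to D3.
Step away and step back to the same note — a neighbor tone (upper neighbor).
It falls on a weak beat, so it is unaccented.

Unaccented neighbor tone.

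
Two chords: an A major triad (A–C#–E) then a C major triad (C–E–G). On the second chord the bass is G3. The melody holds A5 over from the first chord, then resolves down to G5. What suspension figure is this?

9–8 suspension.

At the second chord the bass is G3. The suspended A5 lies a ninth above the bass; after resolving down by step to G5, the interval above the bass becomes an octave.
Suspension figures are named by those two intervals: 9–8.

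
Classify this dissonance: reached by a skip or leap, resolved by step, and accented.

Approach: by leap. Departure: by step. Metric position: strong.
Leap in, step out, in a metrically strong position — an appoggiatura. (It is the mirror image of the escape tone, which steps in and leaps out from a weak position.)

Appoggiatura.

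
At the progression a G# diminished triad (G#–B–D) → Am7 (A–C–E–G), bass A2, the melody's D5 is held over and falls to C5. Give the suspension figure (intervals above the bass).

4–3 suspension.

At the second chord the bass is A2. The suspended D5 lies a fourth above the bass; after resolving down by step to C5, the interval above the bass becomes a third.
Suspension figures are named by those two intervals: 4–3.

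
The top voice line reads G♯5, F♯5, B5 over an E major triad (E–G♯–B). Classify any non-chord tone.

The harmony at that moment is E major triad (E, G♯, B); F♯5 is not a chord tone.
It is approached by step down from G♯5 and left by leap up to B5.
Step in, leap out — an escape tone.

F♯5 is an escape tone.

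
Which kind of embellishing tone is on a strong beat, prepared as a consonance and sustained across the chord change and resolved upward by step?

Retardation.

Approach: by preparation — the pitch is first a chord tone, then held (tied or repeated) while the harmony changes under it. Departure: up by step. Metric position: strong.
A prepared dissonance that resolves upward by step — a retardation. (The same figure resolving downward would be a suspension.)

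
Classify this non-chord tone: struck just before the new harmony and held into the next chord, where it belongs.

Approach: ahead of the chord change (typically by step), so it is dissonant against the current harmony. Departure: none — the same pitch is restated or held and is a chord tone of the new harmony.
Dissonant first, consonant once the harmony catches up: the note simply arrives early — an anticipation. (The reverse timing, consonant first and dissonant after the change, would be a suspension or retardation.)

Anticipation.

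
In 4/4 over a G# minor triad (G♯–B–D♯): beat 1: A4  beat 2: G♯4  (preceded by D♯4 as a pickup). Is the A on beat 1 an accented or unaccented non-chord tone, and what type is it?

The harmony at that moment is G♯ minor triad (G♯, B, D♯); A4 is not a chord tone.
It is approached by leap up from D♯4 and left by step down to G♯4.
Leap in, step out — an appoggiatura.
It falls on the downbeat, so it is accented.

Accented appoggiatura.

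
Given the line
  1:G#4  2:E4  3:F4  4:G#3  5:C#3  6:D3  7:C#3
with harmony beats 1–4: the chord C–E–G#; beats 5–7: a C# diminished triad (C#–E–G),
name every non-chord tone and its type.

F4 (beat 3) — escape tone; D3 (beat 6) — neighbor tone.

The harmony at that moment is C augmented triad (C, E, G#); F4 is not a chord tone.
It is approached by step up from E4 and left by leap down to G#3.
Step in, leap out — an escape tone.
The harmony at that moment is C# diminished triad (C#, E, G); D3 is not a chord tone.
It is approached by step up from C#3 and left by step down to C#3.
Step away and step back to the same note — a neighbor tone (upper neighbor).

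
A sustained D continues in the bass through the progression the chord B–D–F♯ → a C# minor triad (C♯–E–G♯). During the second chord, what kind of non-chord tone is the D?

The harmony at that moment is C♯ minor triad (C♯, E, G♯); D is not a chord tone.
It is held over (the same pitch as the preceding D) and then sustained as the same pitch into the next harmony.
Sustained through a change of harmony — a pedal tone.

Pedal tone (pedal point).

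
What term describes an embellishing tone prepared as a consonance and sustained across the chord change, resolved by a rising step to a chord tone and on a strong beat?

Retardation.

Approach: by preparation — the pitch is first a chord tone, then held (tied or repeated) while the harmony changes under it. Departure: up by step. Metric position: strong.
A prepared dissonance that resolves upward by step — a retardation. (The same figure resolving downward would be a suspension.)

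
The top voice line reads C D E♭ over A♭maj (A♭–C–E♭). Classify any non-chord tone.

D is a passing tone.

The harmony at that moment is A♭ major triad (A♭, C, E♭); D is not a chord tone.
It is approached by step up from C and left by step up to E♭.
Step in, step out in the same direction — a passing tone.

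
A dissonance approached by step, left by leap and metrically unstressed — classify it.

Escape tone.

Approach: by step. Departure: by leap. Metric position: weak.
Step in, leap out, from a weak position — an escape tone (échappée). (It is the mirror image of the appoggiatura, which leaps in and steps out on a strong beat.)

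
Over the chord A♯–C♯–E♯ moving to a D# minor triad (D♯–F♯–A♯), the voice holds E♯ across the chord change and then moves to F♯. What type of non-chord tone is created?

The harmony at that moment is D♯ minor triad (D♯, F♯, A♯); E♯ is not a chord tone.
It is held over (the same pitch as the preceding E♯) and left by step up to F♯.
Held over from the previous chord and resolving up by step — a retardation.

E♯ is a retardation.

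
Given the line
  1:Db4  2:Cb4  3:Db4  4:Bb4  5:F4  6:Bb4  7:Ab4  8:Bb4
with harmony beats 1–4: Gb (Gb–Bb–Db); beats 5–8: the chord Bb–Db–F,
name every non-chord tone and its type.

Cb4 (beat 2) — neighbor tone; Ab4 (beat 7) — neighbor tone.

The harmony at that moment is Gb major triad (Gb, Bb, Db); Cb4 is not a chord tone.
It is approached by step down from Db4 and left by step up to Db4.
Step away and step back to the same note — a neighbor tone (lower neighbor).
The harmony at that moment is Bb minor triad (Bb, Db, F); Ab4 is not a chord tone.
It is approached by step down from Bb4 and left by step up to Bb4.
Step away and step back to the same note — a neighbor tone (lower neighbor).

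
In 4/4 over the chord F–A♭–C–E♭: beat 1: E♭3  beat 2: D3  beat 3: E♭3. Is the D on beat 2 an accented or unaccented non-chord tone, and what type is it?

Unaccented neighbor tone.

The harmony at that moment is F minor seventh chord (F, A♭, C, E♭); D3 is not a chord tone.
It is approached by step down from E♭3 and left by step up to E♭3.
Step away and step back to the same note — a neighbor tone (lower neighbor).
It falls on a weak beat, so it is unaccented.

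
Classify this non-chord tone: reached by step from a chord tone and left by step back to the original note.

Neighbor tone.

Approach: by step. Departure: by step in the opposite direction, back to the starting pitch.
Stepwise on both sides but reversing to return to the same chord tone — a neighbor tone. (Had it continued onward in the same direction it would be a passing tone instead.)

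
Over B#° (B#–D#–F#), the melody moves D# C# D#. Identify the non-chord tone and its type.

The harmony at that moment is B# diminished triad (B#, D#, F#); C# is not a chord tone.
It is approached by step down from D# and left by step up to D#.
Step away and step back to the same note — a neighbor tone (lower neighbor).

C# is a neighbor tone.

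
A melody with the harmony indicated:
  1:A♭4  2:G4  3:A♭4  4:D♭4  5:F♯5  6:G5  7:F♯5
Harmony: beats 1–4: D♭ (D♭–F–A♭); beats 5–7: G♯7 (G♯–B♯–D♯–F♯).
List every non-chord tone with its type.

G4 (beat 2) — neighbor tone; G5 (beat 6) — neighbor tone.

The harmony at that moment is D♭ major triad (D♭, F, A♭); G4 is not a chord tone.
It is approached by step down from A♭4 and left by step up to A♭4.
Step away and step back to the same note — a neighbor tone (lower neighbor).
The harmony at that moment is G♯ dominant seventh chord (G♯, B♯, D♯, F♯); G5 is not a chord tone.
It is approached by step up from F♯5 and left by step down to F♯5.
Step away and step back to the same note — a neighbor tone (upper neighbor).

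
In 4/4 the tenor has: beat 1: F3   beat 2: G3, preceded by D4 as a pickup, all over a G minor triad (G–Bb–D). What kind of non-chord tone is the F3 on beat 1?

Appoggiatura.

The harmony at that moment is G minor triad (G, Bb, D); F3 is not a chord tone.
It is approached by leap down from D4 and left by step up to G3.
Leap in, step out, metrically accented — an appoggiatura.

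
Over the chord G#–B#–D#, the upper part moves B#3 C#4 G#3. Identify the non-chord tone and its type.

C#4 is an escape tone.

The harmony at that moment is G# major triad (G#, B#, D#); C#4 is not a chord tone.
It is approached by step up from B#3 and left by leap down to G#3.
Step in, leap out — an escape tone.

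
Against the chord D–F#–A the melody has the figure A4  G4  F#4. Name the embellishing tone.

G4 is a passing tone.

The harmony at that moment is D major triad (D, F#, A); G4 is not a chord tone.
It is approached by step down from A4 and left by step down to F#4.
Step in, step out in the same direction — a passing tone.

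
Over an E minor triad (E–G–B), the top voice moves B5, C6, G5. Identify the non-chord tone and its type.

C6 is an escape tone.

The harmony at that moment is E minor triad (E, G, B); C6 is not a chord tone.
It is approached by step up from B5 and left by leap down to G5.
Step in, leap out — an escape tone.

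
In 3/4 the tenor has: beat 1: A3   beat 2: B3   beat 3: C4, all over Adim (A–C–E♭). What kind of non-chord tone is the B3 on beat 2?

The harmony at that moment is A diminished triad (A, C, E♭); B3 is not a chord tone.
It is approached by step up from A3 and left by step up to C4.
Step in, step out in the same direction — a passing tone.

Passing tone.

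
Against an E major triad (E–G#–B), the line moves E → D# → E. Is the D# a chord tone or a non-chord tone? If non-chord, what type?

The harmony at that moment is E major triad (E, G#, B); D# is not a chord tone.
It is approached by step down from E and left by step up to E.
Step away and step back to the same note — a neighbor tone (lower neighbor).

Non-chord tone — a neighbor tone.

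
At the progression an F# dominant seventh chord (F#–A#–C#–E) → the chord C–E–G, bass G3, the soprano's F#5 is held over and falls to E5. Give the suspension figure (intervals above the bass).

At the second chord the bass is G3. The suspended F#5 lies a seventh above the bass; after resolving down by step to E5, the interval above the bass becomes a sixth.
Suspension figures are named by those two intervals: 7–6.

7–6 suspension.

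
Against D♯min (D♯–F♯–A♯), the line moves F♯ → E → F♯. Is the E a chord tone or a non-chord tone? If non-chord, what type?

The harmony at that moment is D♯ minor triad (D♯, F♯, A♯); E is not a chord tone.
It is approached by step down from F♯ and left by step up to F♯.
Step away and step back to the same note — a neighbor tone (lower neighbor).

Non-chord tone — a neighbor tone.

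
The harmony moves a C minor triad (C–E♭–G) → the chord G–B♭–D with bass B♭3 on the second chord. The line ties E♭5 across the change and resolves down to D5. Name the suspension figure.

4–3 suspension.

At the second chord the bass is B♭3. The suspended E♭5 lies a fourth above the bass; after resolving down by step to D5, the interval above the bass becomes a third.
Suspension figures are named by those two intervals: 4–3.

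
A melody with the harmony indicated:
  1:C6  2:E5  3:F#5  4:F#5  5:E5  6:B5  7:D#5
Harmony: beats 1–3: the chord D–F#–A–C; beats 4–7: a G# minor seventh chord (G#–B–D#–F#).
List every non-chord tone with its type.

The harmony at that moment is D dominant seventh chord (D, F#, A, C); E5 is not a chord tone.
It is approached by leap down from C6 and left by step up to F#5.
Leap in, step out — an appoggiatura.
The harmony at that moment is G# minor seventh chord (G#, B, D#, F#); E5 is not a chord tone.
It is approached by step down from F#5 and left by leap up to B5.
Step in, leap out — an escape tone.

E5 (beat 2) — appoggiatura; E5 (beat 5) — escape tone.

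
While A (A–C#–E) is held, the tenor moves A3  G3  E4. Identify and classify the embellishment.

The harmony at that moment is A major triad (A, C#, E); G3 is not a chord tone.
It is approached by step down from A3 and left by leap up to E4.
Step in, leap out — an escape tone.

G3 is an escape tone.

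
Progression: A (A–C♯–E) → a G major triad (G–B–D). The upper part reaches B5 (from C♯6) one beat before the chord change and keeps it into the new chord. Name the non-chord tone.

B5 is an anticipation.

The harmony at that moment is A major triad (A, C♯, E); B5 is not a chord tone.
It is approached by step down from C♯6 and then sustained as the same pitch into the next harmony.
Arriving early and becoming a chord tone when the harmony changes — an anticipation.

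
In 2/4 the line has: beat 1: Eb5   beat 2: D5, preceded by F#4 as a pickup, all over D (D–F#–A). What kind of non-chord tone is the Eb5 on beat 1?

The harmony at that moment is D major triad (D, F#, A); Eb5 is not a chord tone.
It is approached by leap up from F#4 and left by step down to D5.
Leap in, step out, metrically accented — an appoggiatura.

Appoggiatura.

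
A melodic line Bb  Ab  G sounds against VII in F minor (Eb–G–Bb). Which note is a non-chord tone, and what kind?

The harmony at that moment is Eb major triad (Eb, G, Bb); Ab is not a chord tone.
It is approached by step down from Bb and left by step down to G.
Step in, step out in the same direction — a passing tone.

Ab is a passing tone.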